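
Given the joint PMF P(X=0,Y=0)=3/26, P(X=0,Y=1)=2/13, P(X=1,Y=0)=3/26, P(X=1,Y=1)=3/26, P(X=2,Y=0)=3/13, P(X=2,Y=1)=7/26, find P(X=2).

P(X=2) = P(X=2,Y=0) + P(X=2,Y=1)
= 3/13 + 7/26
= 1/2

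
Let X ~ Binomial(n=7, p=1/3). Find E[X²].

Using the identity E[X²] = Var(X) + (E[X])²:
E[X] = \frac{7}{3}
Var(X) = \frac{14}{9}
E[X²] = \frac{14}{9} + (\frac{7}{3})²
= 7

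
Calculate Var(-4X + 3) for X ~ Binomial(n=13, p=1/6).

For X ~ Binomial(n=13, p=1/6):
Var(X) = \frac{65}{36}
Var(-4X + 3) = (-4)² × Var(X) = 16 × \frac{65}{36} = \frac{260}{9}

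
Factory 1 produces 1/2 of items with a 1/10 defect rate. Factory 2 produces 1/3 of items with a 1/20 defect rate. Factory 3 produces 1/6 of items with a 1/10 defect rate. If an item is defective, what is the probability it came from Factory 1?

Using Bayes' theorem:
P(F1) = 1/2, P(D|F1) = 1/10
P(F2) = 1/3, P(D|F2) = 1/20
P(F3) = 1/6, P(D|F3) = 1/10
P(D) = P(D|F1)P(F1) + P(D|F2)P(F2) + P(D|F3)P(F3)
     = \frac{1}{12}
P(F1|D) = P(D|F1)P(F1) / P(D)
= \frac{3}{5}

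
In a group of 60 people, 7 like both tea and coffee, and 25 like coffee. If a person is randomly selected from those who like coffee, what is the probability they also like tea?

P(A ∩ B) = 7/60
P(B) = 25/60 = 5/12
P(A|B) = P(A ∩ B) / P(B) = (7/60) / (5/12) = 7/25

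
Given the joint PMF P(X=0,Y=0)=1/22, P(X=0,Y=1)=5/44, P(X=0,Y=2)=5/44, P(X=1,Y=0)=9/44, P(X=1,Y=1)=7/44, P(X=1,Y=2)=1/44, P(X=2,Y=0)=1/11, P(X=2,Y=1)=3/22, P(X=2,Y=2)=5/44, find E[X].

First find marginal of X:
P(X=0) = 3/11
P(X=1) = 17/44
P(X=2) = 15/44
E[X] = 0 × 3/11 + 1 × 17/44 + 2 × 15/44 = 47/44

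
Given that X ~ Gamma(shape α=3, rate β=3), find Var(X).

For X ~ Gamma(shape α=3, rate β=3):
Var(X) = \frac{1}{3}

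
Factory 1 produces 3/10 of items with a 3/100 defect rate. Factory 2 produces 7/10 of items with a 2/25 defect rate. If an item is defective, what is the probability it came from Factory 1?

Using Bayes' theorem:
P(F1) = 3/10, P(D|F1) = 3/100
P(F2) = 7/10, P(D|F2) = 2/25
P(D) = P(D|F1)P(F1) + P(D|F2)P(F2)
     = \frac{13}{200}
P(F1|D) = P(D|F1)P(F1) / P(D)
= \frac{9}{65}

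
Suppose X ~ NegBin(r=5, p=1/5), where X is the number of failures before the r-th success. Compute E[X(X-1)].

E[X(X-1)] = E[X² - X] = E[X²] - E[X]
E[X] = 20
E[X²] = Var(X) + (E[X])² = 100 + (20)² = 500
E[X(X-1)] = 500 - 20 = 480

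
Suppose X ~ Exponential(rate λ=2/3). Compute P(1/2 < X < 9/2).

P(1/2 < X < 9/2) = ∫_{1/2}^{9/2} f(x) dx
where f(x) = \frac{2 e^{- \frac{2 x}{3}}}{3}
= - \frac{1}{e^{3}} + e^{- \frac{1}{3}}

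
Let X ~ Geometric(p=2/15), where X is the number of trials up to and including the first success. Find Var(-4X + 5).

For X ~ Geometric(p=2/15), where X is the number of trials up to and including the first success:
Var(X) = \frac{195}{4}
Var(-4X + 5) = (-4)² × Var(X) = 16 × \frac{195}{4} = 780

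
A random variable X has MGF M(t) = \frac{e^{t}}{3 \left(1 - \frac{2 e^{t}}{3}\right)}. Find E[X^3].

To find E[X^3], compute M^(3)(0):
M^(1)(t) = \frac{e^{t}}{3 \left(1 - \frac{2 e^{t}}{3}\right)} + \frac{2 e^{2 t}}{9 \left(1 - \frac{2 e^{t}}{3}\right)^{2}}
M^(2)(t) = \frac{e^{t}}{3 \left(1 - \frac{2 e^{t}}{3}\right)} + \frac{2 e^{2 t}}{3 \left(1 - \frac{2 e^{t}}{3}\right)^{2}} + \frac{8 e^{3 t}}{27 \left(1 - \frac{2 e^{t}}{3}\right)^{3}}
M^(3)(t) = \frac{e^{t}}{3 \left(1 - \frac{2 e^{t}}{3}\right)} + \frac{14 e^{2 t}}{9 \left(1 - \frac{2 e^{t}}{3}\right)^{2}} + \frac{16 e^{3 t}}{9 \left(1 - \frac{2 e^{t}}{3}\right)^{3}} + \frac{16 e^{4 t}}{27 \left(1 - \frac{2 e^{t}}{3}\right)^{4}}
M^(3)(0) = 111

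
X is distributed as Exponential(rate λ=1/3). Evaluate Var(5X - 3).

For X ~ Exponential(rate λ=1/3):
Var(X) = 9
Var(5X - 3) = (5)² × Var(X) = 25 × 9 = 225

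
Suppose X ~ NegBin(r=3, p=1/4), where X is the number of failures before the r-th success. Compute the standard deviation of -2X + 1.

For X ~ NegBin(r=3, p=1/4), where X is the number of failures before the r-th success:
Var(X) = 36
SD(X) = √(Var(X)) = √(36) = 6
SD(-2X + 1) = |-2| × SD(X) = 2 × 6 = 12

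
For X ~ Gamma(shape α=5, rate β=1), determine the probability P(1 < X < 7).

P(1 < X < 7) = ∫_{1}^{7} f(x) dx
where f(x) = \frac{x^{4} e^{- x}}{24}
= \frac{-4553 + 65 e^{6}}{24 e^{7}}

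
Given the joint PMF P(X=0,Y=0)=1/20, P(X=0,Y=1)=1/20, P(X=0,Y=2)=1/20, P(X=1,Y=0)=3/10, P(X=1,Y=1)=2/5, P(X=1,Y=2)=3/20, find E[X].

First find marginal of X:
P(X=0) = 3/20
P(X=1) = 17/20
E[X] = 0 × 3/20 + 1 × 17/20 = 17/20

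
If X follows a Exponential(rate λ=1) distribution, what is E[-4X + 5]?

For X ~ Exponential(rate λ=1):
E[X] = 1
E[-4X + 5] = -4 × E[X] + 5 = 1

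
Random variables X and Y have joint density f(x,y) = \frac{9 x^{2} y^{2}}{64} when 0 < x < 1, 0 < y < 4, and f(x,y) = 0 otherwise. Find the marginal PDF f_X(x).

f_X(x) = ∫_0^4 f(x,y) dy
= ∫_0^4 \frac{9 x^{2} y^{2}}{64} dy
= 3 x^{2} for 0 < x < 1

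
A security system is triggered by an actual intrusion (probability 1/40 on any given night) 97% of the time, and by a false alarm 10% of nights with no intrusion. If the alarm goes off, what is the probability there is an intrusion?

Let D = the rare event, + = positive/flagged.
P(D) = 1/40
P(+|D) = 97/100
P(+|D') = 10/100 = 1/10
P(+) = P(+|D)P(D) + P(+|D')P(D')
     = \frac{97}{100} × \frac{1}{40} + \frac{1}{10} × \frac{39}{40}
     = \frac{487}{4000}
P(D|+) = P(+|D)P(D)/P(+) = \frac{97}{487}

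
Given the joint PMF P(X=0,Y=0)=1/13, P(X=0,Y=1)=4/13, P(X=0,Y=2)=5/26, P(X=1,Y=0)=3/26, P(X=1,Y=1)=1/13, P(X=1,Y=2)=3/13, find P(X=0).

P(X=0) = P(X=0,Y=0) + P(X=0,Y=1) + P(X=0,Y=2)
= 1/13 + 4/13 + 5/26
= 15/26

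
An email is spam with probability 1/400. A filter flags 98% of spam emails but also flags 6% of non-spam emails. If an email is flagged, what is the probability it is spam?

Let D = the rare event, + = positive/flagged.
P(D) = 1/400
P(+|D) = 98/100 = 49/50
P(+|D') = 6/100 = 3/50
P(+) = P(+|D)P(D) + P(+|D')P(D')
     = \frac{49}{50} × \frac{1}{400} + \frac{3}{50} × \frac{399}{400}
     = \frac{623}{10000}
P(D|+) = P(+|D)P(D)/P(+) = \frac{7}{178}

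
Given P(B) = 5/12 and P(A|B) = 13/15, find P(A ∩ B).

By definition, P(A|B) = P(A ∩ B) / P(B)
So P(A ∩ B) = P(A|B) × P(B)
= 13/15 × 5/12
= 13/36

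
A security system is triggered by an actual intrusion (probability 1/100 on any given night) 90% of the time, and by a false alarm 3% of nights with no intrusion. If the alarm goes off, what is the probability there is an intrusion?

Let D = the rare event, + = positive/flagged.
P(D) = 1/100
P(+|D) = 90/100 = 9/10
P(+|D') = 3/100
P(+) = P(+|D)P(D) + P(+|D')P(D')
     = \frac{9}{10} × \frac{1}{100} + \frac{3}{100} × \frac{99}{100}
     = \frac{387}{10000}
P(D|+) = P(+|D)P(D)/P(+) = \frac{10}{43}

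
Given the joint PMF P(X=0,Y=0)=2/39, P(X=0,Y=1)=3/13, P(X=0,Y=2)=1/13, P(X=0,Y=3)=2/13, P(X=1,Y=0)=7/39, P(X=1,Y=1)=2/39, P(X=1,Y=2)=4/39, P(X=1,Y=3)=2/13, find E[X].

First find marginal of X:
P(X=0) = 20/39
P(X=1) = 19/39
E[X] = 0 × 20/39 + 1 × 19/39 = 19/39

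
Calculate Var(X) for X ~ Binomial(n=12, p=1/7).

For X ~ Binomial(n=12, p=1/7):
Var(X) = \frac{72}{49}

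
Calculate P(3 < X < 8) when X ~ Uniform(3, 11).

P(3 < X < 8) = ∫_{3}^{8} f(x) dx
where f(x) = \frac{1}{8}
= \frac{5}{8}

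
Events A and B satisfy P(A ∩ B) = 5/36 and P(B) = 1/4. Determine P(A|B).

P(A|B) = P(A ∩ B) / P(B)
= (5/36) / (1/4)
= 5/9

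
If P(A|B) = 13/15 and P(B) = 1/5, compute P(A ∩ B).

By definition, P(A|B) = P(A ∩ B) / P(B)
So P(A ∩ B) = P(A|B) × P(B)
= 13/15 × 1/5
= 13/75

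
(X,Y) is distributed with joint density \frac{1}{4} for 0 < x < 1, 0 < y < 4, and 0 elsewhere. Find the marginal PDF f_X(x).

f_X(x) = ∫_0^4 f(x,y) dy
= ∫_0^4 \frac{1}{4} dy
= 1 for 0 < x < 1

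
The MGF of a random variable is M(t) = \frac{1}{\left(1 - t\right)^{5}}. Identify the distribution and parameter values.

The MGF M(t) = \frac{1}{\left(1 - t\right)^{5}} is the standard form for the Gamma distribution.
Comparing with the known MGF formula identifies: Gamma(shape α=5, rate β=1)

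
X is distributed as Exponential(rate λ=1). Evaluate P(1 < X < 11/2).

P(1 < X < 11/2) = ∫_{1}^{11/2} f(x) dx
where f(x) = e^{- x}
= - \frac{1}{e^{\frac{11}{2}}} + e^{-1}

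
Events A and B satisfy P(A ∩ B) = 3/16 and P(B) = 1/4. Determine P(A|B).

P(A|B) = P(A ∩ B) / P(B)
= (3/16) / (1/4)
= 3/4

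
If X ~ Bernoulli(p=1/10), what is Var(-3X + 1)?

For X ~ Bernoulli(p=1/10):
Var(X) = \frac{9}{100}
Var(-3X + 1) = (-3)² × Var(X) = 9 × \frac{9}{100} = \frac{81}{100}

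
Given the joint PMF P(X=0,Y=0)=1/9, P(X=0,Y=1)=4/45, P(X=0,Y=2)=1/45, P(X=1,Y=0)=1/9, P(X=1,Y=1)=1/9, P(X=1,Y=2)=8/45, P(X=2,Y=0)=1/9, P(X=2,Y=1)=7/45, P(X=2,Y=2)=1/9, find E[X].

First find marginal of X:
P(X=0) = 2/9
P(X=1) = 2/5
P(X=2) = 17/45
E[X] = 0 × 2/9 + 1 × 2/5 + 2 × 17/45 = 52/45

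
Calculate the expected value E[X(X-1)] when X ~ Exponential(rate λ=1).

E[X(X-1)] = E[X² - X] = E[X²] - E[X]
E[X] = 1
E[X²] = Var(X) + (E[X])² = 1 + (1)² = 2
E[X(X-1)] = 2 - 1 = 1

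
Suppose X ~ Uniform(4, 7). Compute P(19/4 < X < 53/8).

P(19/4 < X < 53/8) = ∫_{19/4}^{53/8} f(x) dx
where f(x) = \frac{1}{3}
= \frac{5}{8}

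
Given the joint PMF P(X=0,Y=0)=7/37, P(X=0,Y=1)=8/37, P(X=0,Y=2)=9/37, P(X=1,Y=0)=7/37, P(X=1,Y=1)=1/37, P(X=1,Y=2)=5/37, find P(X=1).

P(X=1) = P(X=1,Y=0) + P(X=1,Y=1) + P(X=1,Y=2)
= 7/37 + 1/37 + 5/37
= 13/37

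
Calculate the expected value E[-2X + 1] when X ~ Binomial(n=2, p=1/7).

For X ~ Binomial(n=2, p=1/7):
E[X] = \frac{2}{7}
E[-2X + 1] = -2 × E[X] + 1 = \frac{3}{7}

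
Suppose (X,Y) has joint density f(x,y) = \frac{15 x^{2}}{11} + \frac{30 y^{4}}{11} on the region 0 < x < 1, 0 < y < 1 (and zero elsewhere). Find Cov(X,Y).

E[XY] = ∫∫ xy × f(x,y) dx dy = \frac{35}{88}
E[X] = \frac{27}{44}
E[Y] = \frac{15}{22}
Cov(X,Y) = E[XY] - E[X]E[Y] = - \frac{5}{242}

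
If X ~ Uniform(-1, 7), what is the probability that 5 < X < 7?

P(5 < X < 7) = ∫_{5}^{7} f(x) dx
where f(x) = \frac{1}{8}
= \frac{1}{4}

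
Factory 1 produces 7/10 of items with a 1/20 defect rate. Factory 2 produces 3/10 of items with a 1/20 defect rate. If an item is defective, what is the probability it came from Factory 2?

Using Bayes' theorem:
P(F1) = 7/10, P(D|F1) = 1/20
P(F2) = 3/10, P(D|F2) = 1/20
P(D) = P(D|F1)P(F1) + P(D|F2)P(F2)
     = \frac{1}{20}
P(F2|D) = P(D|F2)P(F2) / P(D)
= \frac{3}{10}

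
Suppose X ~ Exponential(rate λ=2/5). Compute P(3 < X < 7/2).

P(3 < X < 7/2) = ∫_{3}^{7/2} f(x) dx
where f(x) = \frac{2 e^{- \frac{2 x}{5}}}{5}
= - \frac{1 - e^{\frac{1}{5}}}{e^{\frac{7}{5}}}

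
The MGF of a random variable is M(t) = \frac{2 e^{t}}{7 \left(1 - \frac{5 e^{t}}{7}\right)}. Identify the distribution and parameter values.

The MGF M(t) = \frac{2 e^{t}}{7 \left(1 - \frac{5 e^{t}}{7}\right)} is the standard form for the Geometric distribution.
Comparing with the known MGF formula identifies: Geometric(p=2/7), X = trial number of first success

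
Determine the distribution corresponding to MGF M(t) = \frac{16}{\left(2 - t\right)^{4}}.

The MGF M(t) = \frac{16}{\left(2 - t\right)^{4}} is the standard form for the Gamma distribution.
Comparing with the known MGF formula identifies: Gamma(shape α=4, rate β=2)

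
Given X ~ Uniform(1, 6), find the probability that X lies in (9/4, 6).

P(9/4 < X < 6) = ∫_{9/4}^{6} f(x) dx
where f(x) = \frac{1}{5}
= \frac{3}{4}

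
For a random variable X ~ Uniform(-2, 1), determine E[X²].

Using the identity E[X²] = Var(X) + (E[X])²:
E[X] = - \frac{1}{2}
Var(X) = \frac{3}{4}
E[X²] = \frac{3}{4} + (- \frac{1}{2})²
= 1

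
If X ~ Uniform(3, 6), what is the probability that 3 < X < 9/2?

P(3 < X < 9/2) = ∫_{3}^{9/2} f(x) dx
where f(x) = \frac{1}{3}
= \frac{1}{2}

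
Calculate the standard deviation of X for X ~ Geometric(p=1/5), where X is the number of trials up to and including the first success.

For X ~ Geometric(p=1/5), where X is the number of trials up to and including the first success:
Var(X) = 20
SD(X) = √(Var(X)) = √(20) = 2 \sqrt{5}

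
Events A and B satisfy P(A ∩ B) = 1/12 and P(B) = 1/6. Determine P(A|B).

P(A|B) = P(A ∩ B) / P(B)
= (1/12) / (1/6)
= 1/2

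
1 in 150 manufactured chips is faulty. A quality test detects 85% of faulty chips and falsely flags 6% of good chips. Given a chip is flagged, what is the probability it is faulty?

Let D = the rare event, + = positive/flagged.
P(D) = 1/150
P(+|D) = 85/100 = 17/20
P(+|D') = 6/100 = 3/50
P(+) = P(+|D)P(D) + P(+|D')P(D')
     = \frac{17}{20} × \frac{1}{150} + \frac{3}{50} × \frac{149}{150}
     = \frac{979}{15000}
P(D|+) = P(+|D)P(D)/P(+) = \frac{85}{979}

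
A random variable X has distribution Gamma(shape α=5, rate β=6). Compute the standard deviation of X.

For X ~ Gamma(shape α=5, rate β=6):
Var(X) = \frac{5}{36}
SD(X) = √(Var(X)) = √(\frac{5}{36}) = \frac{\sqrt{5}}{6}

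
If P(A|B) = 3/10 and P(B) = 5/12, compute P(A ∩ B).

By definition, P(A|B) = P(A ∩ B) / P(B)
So P(A ∩ B) = P(A|B) × P(B)
= 3/10 × 5/12
= 1/8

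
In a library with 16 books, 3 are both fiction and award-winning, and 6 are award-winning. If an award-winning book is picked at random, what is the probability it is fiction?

P(A ∩ B) = 3/16
P(B) = 6/16 = 3/8
P(A|B) = P(A ∩ B) / P(B) = (3/16) / (3/8) = 1/2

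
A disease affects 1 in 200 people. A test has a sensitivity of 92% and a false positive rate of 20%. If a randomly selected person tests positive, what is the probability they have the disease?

Let D = the rare event, + = positive/flagged.
P(D) = 1/200
P(+|D) = 92/100 = 23/25
P(+|D') = 20/100 = 1/5
P(+) = P(+|D)P(D) + P(+|D')P(D')
     = \frac{23}{25} × \frac{1}{200} + \frac{1}{5} × \frac{199}{200}
     = \frac{509}{2500}
P(D|+) = P(+|D)P(D)/P(+) = \frac{23}{1018}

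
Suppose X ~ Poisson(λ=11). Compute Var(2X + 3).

For X ~ Poisson(λ=11):
Var(X) = 11
Var(2X + 3) = (2)² × Var(X) = 4 × 11 = 44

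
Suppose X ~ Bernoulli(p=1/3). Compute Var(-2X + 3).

For X ~ Bernoulli(p=1/3):
Var(X) = \frac{2}{9}
Var(-2X + 3) = (-2)² × Var(X) = 4 × \frac{2}{9} = \frac{8}{9}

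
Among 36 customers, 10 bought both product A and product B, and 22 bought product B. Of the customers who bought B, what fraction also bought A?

P(A ∩ B) = 10/36 = 5/18
P(B) = 22/36 = 11/18
P(A|B) = P(A ∩ B) / P(B) = (5/18) / (11/18) = 5/11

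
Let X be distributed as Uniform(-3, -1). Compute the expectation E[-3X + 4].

For X ~ Uniform(-3, -1):
E[X] = -2
E[-3X + 4] = -3 × E[X] + 4 = 10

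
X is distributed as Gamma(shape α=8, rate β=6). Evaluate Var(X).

For X ~ Gamma(shape α=8, rate β=6):
Var(X) = \frac{2}{9}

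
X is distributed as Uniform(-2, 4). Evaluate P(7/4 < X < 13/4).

P(7/4 < X < 13/4) = ∫_{7/4}^{13/4} f(x) dx
where f(x) = \frac{1}{6}
= \frac{1}{4}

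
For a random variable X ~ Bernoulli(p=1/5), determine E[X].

For X ~ Bernoulli(p=1/5), the expected value is:
E[X] = \frac{1}{5}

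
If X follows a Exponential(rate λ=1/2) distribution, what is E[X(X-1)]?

E[X(X-1)] = E[X² - X] = E[X²] - E[X]
E[X] = 2
E[X²] = Var(X) + (E[X])² = 4 + (2)² = 8
E[X(X-1)] = 8 - 2 = 6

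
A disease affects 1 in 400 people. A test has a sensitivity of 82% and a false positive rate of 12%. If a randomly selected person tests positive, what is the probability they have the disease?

Let D = the rare event, + = positive/flagged.
P(D) = 1/400
P(+|D) = 82/100 = 41/50
P(+|D') = 12/100 = 3/25
P(+) = P(+|D)P(D) + P(+|D')P(D')
     = \frac{41}{50} × \frac{1}{400} + \frac{3}{25} × \frac{399}{400}
     = \frac{487}{4000}
P(D|+) = P(+|D)P(D)/P(+) = \frac{41}{2435}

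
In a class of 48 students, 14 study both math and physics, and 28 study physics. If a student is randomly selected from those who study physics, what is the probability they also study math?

P(A ∩ B) = 14/48 = 7/24
P(B) = 28/48 = 7/12
P(A|B) = P(A ∩ B) / P(B) = (7/24) / (7/12) = 1/2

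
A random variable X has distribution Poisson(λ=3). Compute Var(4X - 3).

For X ~ Poisson(λ=3):
Var(X) = 3
Var(4X - 3) = (4)² × Var(X) = 16 × 3 = 48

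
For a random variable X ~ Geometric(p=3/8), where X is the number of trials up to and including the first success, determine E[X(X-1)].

E[X(X-1)] = E[X² - X] = E[X²] - E[X]
E[X] = \frac{8}{3}
E[X²] = Var(X) + (E[X])² = \frac{40}{9} + (\frac{8}{3})² = \frac{104}{9}
E[X(X-1)] = \frac{104}{9} - \frac{8}{3} = \frac{80}{9}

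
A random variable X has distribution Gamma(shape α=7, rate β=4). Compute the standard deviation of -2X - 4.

For X ~ Gamma(shape α=7, rate β=4):
Var(X) = \frac{7}{16}
SD(X) = √(Var(X)) = √(\frac{7}{16}) = \frac{\sqrt{7}}{4}
SD(-2X - 4) = |-2| × SD(X) = 2 × \frac{\sqrt{7}}{4} = \frac{\sqrt{7}}{2}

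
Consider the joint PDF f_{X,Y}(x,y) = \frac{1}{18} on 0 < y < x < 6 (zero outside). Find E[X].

f_X(x) = ∫_0^x \frac{1}{18} dy = \frac{x}{18}
E[X] = ∫_0^6 x × (\frac{x}{18}) dx = 4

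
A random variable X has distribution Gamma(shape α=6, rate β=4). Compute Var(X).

For X ~ Gamma(shape α=6, rate β=4):
Var(X) = \frac{3}{8}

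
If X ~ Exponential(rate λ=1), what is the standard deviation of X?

For X ~ Exponential(rate λ=1):
Var(X) = 1
SD(X) = √(Var(X)) = √(1) = 1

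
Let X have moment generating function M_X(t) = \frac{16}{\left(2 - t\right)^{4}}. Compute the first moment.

To find E[X], compute M^(1)(0):
M^(1)(t) = \frac{64}{\left(2 - t\right)^{5}}
M^(1)(0) = 2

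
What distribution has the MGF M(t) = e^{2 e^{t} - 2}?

The MGF M(t) = e^{2 e^{t} - 2} is the standard form for the Poisson distribution.
Comparing with the known MGF formula identifies: Poisson(λ=2)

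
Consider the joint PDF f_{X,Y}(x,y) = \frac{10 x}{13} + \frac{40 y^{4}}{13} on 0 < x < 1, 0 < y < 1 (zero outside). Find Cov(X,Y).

E[XY] = ∫∫ xy × f(x,y) dx dy = \frac{5}{13}
E[X] = \frac{22}{39}
E[Y] = \frac{55}{78}
Cov(X,Y) = E[XY] - E[X]E[Y] = - \frac{20}{1521}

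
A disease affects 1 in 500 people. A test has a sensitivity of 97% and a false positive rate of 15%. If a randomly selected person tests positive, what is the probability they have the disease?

Let D = the rare event, + = positive/flagged.
P(D) = 1/500
P(+|D) = 97/100
P(+|D') = 15/100 = 3/20
P(+) = P(+|D)P(D) + P(+|D')P(D')
     = \frac{97}{100} × \frac{1}{500} + \frac{3}{20} × \frac{499}{500}
     = \frac{3791}{25000}
P(D|+) = P(+|D)P(D)/P(+) = \frac{97}{7582}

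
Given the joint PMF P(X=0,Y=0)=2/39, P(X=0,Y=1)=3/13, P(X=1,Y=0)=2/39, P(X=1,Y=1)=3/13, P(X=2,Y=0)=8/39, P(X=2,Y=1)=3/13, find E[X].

First find marginal of X:
P(X=0) = 11/39
P(X=1) = 11/39
P(X=2) = 17/39
E[X] = 0 × 11/39 + 1 × 11/39 + 2 × 17/39 = 15/13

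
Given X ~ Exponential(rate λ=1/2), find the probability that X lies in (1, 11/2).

P(1 < X < 11/2) = ∫_{1}^{11/2} f(x) dx
where f(x) = \frac{e^{- \frac{x}{2}}}{2}
= - \frac{1}{e^{\frac{11}{4}}} + e^{- \frac{1}{2}}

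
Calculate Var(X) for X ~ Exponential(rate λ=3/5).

For X ~ Exponential(rate λ=3/5):
Var(X) = \frac{25}{9}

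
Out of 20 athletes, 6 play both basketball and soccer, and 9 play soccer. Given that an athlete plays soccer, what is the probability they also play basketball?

P(A ∩ B) = 6/20 = 3/10
P(B) = 9/20
P(A|B) = P(A ∩ B) / P(B) = (3/10) / (9/20) = 2/3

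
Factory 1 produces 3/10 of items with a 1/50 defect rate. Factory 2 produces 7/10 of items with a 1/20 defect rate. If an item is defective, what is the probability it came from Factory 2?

Using Bayes' theorem:
P(F1) = 3/10, P(D|F1) = 1/50
P(F2) = 7/10, P(D|F2) = 1/20
P(D) = P(D|F1)P(F1) + P(D|F2)P(F2)
     = \frac{41}{1000}
P(F2|D) = P(D|F2)P(F2) / P(D)
= \frac{35}{41}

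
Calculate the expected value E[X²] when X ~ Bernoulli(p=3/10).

Using the identity E[X²] = Var(X) + (E[X])²:
E[X] = \frac{3}{10}
Var(X) = \frac{21}{100}
E[X²] = \frac{21}{100} + (\frac{3}{10})²
= \frac{3}{10}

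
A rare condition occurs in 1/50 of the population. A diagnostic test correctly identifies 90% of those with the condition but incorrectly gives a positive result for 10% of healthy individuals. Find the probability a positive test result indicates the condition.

Let D = the rare event, + = positive/flagged.
P(D) = 1/50
P(+|D) = 90/100 = 9/10
P(+|D') = 10/100 = 1/10
P(+) = P(+|D)P(D) + P(+|D')P(D')
     = \frac{9}{10} × \frac{1}{50} + \frac{1}{10} × \frac{49}{50}
     = \frac{29}{250}
P(D|+) = P(+|D)P(D)/P(+) = \frac{9}{58}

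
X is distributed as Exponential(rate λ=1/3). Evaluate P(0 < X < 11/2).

P(0 < X < 11/2) = ∫_{0}^{11/2} f(x) dx
where f(x) = \frac{e^{- \frac{x}{3}}}{3}
= 1 - e^{- \frac{11}{6}}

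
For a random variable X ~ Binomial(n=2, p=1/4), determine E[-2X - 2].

For X ~ Binomial(n=2, p=1/4):
E[X] = \frac{1}{2}
E[-2X - 2] = -2 × E[X] - 2 = -3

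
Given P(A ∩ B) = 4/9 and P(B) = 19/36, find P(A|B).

P(A|B) = P(A ∩ B) / P(B)
= (4/9) / (19/36)
= 16/19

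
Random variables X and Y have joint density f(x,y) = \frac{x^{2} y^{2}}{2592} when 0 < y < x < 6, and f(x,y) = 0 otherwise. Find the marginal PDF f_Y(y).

f_Y(y) = ∫_y^6 \frac{x^{2} y^{2}}{2592} dx = \frac{y^{2} \left(216 - y^{3}\right)}{7776}
for 0 < y < 6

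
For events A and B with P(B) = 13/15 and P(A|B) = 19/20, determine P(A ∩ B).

By definition, P(A|B) = P(A ∩ B) / P(B)
So P(A ∩ B) = P(A|B) × P(B)
= 19/20 × 13/15
= 247/300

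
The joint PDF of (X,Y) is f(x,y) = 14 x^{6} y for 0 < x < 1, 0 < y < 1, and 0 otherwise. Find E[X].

E[X] = ∫_0^1 ∫_0^1 x × f(x,y) dy dx
= ∫_0^1 ∫_0^1 x × (14 x^{6} y) dy dx
= \frac{7}{8}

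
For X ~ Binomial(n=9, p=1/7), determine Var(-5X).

For X ~ Binomial(n=9, p=1/7):
Var(X) = \frac{54}{49}
Var(-5X) = (-5)² × Var(X) = 25 × \frac{54}{49} = \frac{1350}{49}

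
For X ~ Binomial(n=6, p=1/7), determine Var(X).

For X ~ Binomial(n=6, p=1/7):
Var(X) = \frac{36}{49}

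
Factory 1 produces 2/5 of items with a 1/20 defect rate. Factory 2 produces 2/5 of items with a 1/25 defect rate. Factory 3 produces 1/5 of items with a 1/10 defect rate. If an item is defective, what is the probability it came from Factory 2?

Using Bayes' theorem:
P(F1) = 2/5, P(D|F1) = 1/20
P(F2) = 2/5, P(D|F2) = 1/25
P(F3) = 1/5, P(D|F3) = 1/10
P(D) = P(D|F1)P(F1) + P(D|F2)P(F2) + P(D|F3)P(F3)
     = \frac{7}{125}
P(F2|D) = P(D|F2)P(F2) / P(D)
= \frac{2}{7}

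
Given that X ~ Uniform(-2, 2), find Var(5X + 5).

For X ~ Uniform(-2, 2):
Var(X) = \frac{4}{3}
Var(5X + 5) = (5)² × Var(X) = 25 × \frac{4}{3} = \frac{100}{3}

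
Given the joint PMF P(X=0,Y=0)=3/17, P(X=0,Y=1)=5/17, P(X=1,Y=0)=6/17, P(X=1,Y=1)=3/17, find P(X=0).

P(X=0) = P(X=0,Y=0) + P(X=0,Y=1)
= 3/17 + 5/17
= 8/17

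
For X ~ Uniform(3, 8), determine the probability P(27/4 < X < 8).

P(27/4 < X < 8) = ∫_{27/4}^{8} f(x) dx
where f(x) = \frac{1}{5}
= \frac{1}{4}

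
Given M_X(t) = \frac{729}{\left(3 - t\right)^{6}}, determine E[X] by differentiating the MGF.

To find E[X], compute M^(1)(0):
M^(1)(t) = \frac{4374}{\left(3 - t\right)^{7}}
M^(1)(0) = 2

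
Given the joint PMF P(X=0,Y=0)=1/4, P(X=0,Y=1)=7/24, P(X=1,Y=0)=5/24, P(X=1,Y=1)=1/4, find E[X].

First find marginal of X:
P(X=0) = 13/24
P(X=1) = 11/24
E[X] = 0 × 13/24 + 1 × 11/24 = 11/24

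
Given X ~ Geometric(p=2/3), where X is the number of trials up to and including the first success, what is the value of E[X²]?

Using the identity E[X²] = Var(X) + (E[X])²:
E[X] = \frac{3}{2}
Var(X) = \frac{3}{4}
E[X²] = \frac{3}{4} + (\frac{3}{2})²
= 3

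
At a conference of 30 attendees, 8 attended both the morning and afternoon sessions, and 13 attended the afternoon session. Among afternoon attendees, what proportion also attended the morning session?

P(A ∩ B) = 8/30 = 4/15
P(B) = 13/30
P(A|B) = P(A ∩ B) / P(B) = (4/15) / (13/30) = 8/13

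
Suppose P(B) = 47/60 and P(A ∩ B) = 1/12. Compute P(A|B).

P(A|B) = P(A ∩ B) / P(B)
= (1/12) / (47/60)
= 5/47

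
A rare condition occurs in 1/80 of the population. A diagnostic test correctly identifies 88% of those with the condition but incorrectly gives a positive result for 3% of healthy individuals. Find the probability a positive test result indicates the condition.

Let D = the rare event, + = positive/flagged.
P(D) = 1/80
P(+|D) = 88/100 = 22/25
P(+|D') = 3/100
P(+) = P(+|D)P(D) + P(+|D')P(D')
     = \frac{22}{25} × \frac{1}{80} + \frac{3}{100} × \frac{79}{80}
     = \frac{13}{320}
P(D|+) = P(+|D)P(D)/P(+) = \frac{88}{325}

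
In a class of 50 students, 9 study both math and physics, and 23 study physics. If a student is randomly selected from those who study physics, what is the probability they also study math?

P(A ∩ B) = 9/50
P(B) = 23/50
P(A|B) = P(A ∩ B) / P(B) = (9/50) / (23/50) = 9/23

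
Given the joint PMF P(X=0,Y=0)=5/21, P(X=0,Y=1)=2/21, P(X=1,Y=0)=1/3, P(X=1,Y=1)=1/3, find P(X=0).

P(X=0) = P(X=0,Y=0) + P(X=0,Y=1)
= 5/21 + 2/21
= 1/3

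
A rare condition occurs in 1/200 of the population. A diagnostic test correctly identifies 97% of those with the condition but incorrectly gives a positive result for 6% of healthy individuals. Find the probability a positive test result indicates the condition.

Let D = the rare event, + = positive/flagged.
P(D) = 1/200
P(+|D) = 97/100
P(+|D') = 6/100 = 3/50
P(+) = P(+|D)P(D) + P(+|D')P(D')
     = \frac{97}{100} × \frac{1}{200} + \frac{3}{50} × \frac{199}{200}
     = \frac{1291}{20000}
P(D|+) = P(+|D)P(D)/P(+) = \frac{97}{1291}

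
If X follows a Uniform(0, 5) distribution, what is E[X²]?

Using the identity E[X²] = Var(X) + (E[X])²:
E[X] = \frac{5}{2}
Var(X) = \frac{25}{12}
E[X²] = \frac{25}{12} + (\frac{5}{2})²
= \frac{25}{3}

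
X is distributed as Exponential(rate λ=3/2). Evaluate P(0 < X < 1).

P(0 < X < 1) = ∫_{0}^{1} f(x) dx
where f(x) = \frac{3 e^{- \frac{3 x}{2}}}{2}
= 1 - e^{- \frac{3}{2}}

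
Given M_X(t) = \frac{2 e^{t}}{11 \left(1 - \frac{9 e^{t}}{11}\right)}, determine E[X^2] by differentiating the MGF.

To find E[X^2], compute M^(2)(0):
M^(1)(t) = \frac{2 e^{t}}{11 \left(1 - \frac{9 e^{t}}{11}\right)} + \frac{18 e^{2 t}}{121 \left(1 - \frac{9 e^{t}}{11}\right)^{2}}
M^(2)(t) = \frac{2 e^{t}}{11 \left(1 - \frac{9 e^{t}}{11}\right)} + \frac{54 e^{2 t}}{121 \left(1 - \frac{9 e^{t}}{11}\right)^{2}} + \frac{324 e^{3 t}}{1331 \left(1 - \frac{9 e^{t}}{11}\right)^{3}}
M^(2)(0) = 55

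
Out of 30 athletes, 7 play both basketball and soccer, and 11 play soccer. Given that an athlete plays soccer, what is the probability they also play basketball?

P(A ∩ B) = 7/30
P(B) = 11/30
P(A|B) = P(A ∩ B) / P(B) = (7/30) / (11/30) = 7/11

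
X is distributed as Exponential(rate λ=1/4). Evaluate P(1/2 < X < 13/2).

P(1/2 < X < 13/2) = ∫_{1/2}^{13/2} f(x) dx
where f(x) = \frac{e^{- \frac{x}{4}}}{4}
= - \frac{1 - e^{\frac{3}{2}}}{e^{\frac{13}{8}}}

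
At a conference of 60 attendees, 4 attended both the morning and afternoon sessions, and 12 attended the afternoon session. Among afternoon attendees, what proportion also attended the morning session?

P(A ∩ B) = 4/60 = 1/15
P(B) = 12/60 = 1/5
P(A|B) = P(A ∩ B) / P(B) = (1/15) / (1/5) = 1/3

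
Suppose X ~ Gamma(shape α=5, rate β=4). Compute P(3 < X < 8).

P(3 < X < 8) = ∫_{3}^{8} f(x) dx
where f(x) = \frac{128 x^{4} e^{- 4 x}}{3}
= \frac{-49697 + 1237 e^{20}}{e^{32}}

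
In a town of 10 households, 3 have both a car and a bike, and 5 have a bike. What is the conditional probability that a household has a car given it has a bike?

P(A ∩ B) = 3/10
P(B) = 5/10 = 1/2
P(A|B) = P(A ∩ B) / P(B) = (3/10) / (1/2) = 3/5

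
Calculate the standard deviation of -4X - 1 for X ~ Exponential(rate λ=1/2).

For X ~ Exponential(rate λ=1/2):
Var(X) = 4
SD(X) = √(Var(X)) = √(4) = 2
SD(-4X - 1) = |-4| × SD(X) = 4 × 2 = 8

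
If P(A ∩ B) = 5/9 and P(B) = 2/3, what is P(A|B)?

P(A|B) = P(A ∩ B) / P(B)
= (5/9) / (2/3)
= 5/6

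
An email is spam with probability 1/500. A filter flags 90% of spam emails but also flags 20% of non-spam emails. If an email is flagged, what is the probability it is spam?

Let D = the rare event, + = positive/flagged.
P(D) = 1/500
P(+|D) = 90/100 = 9/10
P(+|D') = 20/100 = 1/5
P(+) = P(+|D)P(D) + P(+|D')P(D')
     = \frac{9}{10} × \frac{1}{500} + \frac{1}{5} × \frac{499}{500}
     = \frac{1007}{5000}
P(D|+) = P(+|D)P(D)/P(+) = \frac{9}{1007}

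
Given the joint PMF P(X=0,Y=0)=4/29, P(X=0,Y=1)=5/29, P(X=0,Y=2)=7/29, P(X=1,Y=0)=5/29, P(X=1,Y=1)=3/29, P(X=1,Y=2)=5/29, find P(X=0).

P(X=0) = P(X=0,Y=0) + P(X=0,Y=1) + P(X=0,Y=2)
= 4/29 + 5/29 + 7/29
= 16/29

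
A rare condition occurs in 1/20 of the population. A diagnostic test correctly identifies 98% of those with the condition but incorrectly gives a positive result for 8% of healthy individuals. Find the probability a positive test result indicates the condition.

Let D = the rare event, + = positive/flagged.
P(D) = 1/20
P(+|D) = 98/100 = 49/50
P(+|D') = 8/100 = 2/25
P(+) = P(+|D)P(D) + P(+|D')P(D')
     = \frac{49}{50} × \frac{1}{20} + \frac{2}{25} × \frac{19}{20}
     = \frac{1}{8}
P(D|+) = P(+|D)P(D)/P(+) = \frac{49}{125}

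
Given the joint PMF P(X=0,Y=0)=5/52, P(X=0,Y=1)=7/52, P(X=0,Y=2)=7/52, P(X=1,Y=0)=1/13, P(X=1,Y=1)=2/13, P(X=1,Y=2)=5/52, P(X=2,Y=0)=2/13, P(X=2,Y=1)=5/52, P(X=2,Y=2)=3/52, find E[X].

First find marginal of X:
P(X=0) = 19/52
P(X=1) = 17/52
P(X=2) = 4/13
E[X] = 0 × 19/52 + 1 × 17/52 + 2 × 4/13 = 49/52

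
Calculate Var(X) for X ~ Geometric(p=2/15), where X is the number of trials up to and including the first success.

For X ~ Geometric(p=2/15), where X is the number of trials up to and including the first success:
Var(X) = \frac{195}{4}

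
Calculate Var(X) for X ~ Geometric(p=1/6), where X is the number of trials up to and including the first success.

For X ~ Geometric(p=1/6), where X is the number of trials up to and including the first success:
Var(X) = 30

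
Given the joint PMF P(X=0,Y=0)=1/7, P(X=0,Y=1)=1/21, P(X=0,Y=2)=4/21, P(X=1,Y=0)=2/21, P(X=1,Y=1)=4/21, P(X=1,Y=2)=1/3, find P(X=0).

P(X=0) = P(X=0,Y=0) + P(X=0,Y=1) + P(X=0,Y=2)
= 1/7 + 1/21 + 4/21
= 8/21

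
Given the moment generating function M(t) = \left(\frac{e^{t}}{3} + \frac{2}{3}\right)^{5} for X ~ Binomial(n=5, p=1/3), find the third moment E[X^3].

To find E[X^3], compute M^(3)(0):
M^(1)(t) = \frac{5 \left(\frac{e^{t}}{3} + \frac{2}{3}\right)^{4} e^{t}}{3}
M^(2)(t) = \frac{5 \left(\frac{e^{t}}{3} + \frac{2}{3}\right)^{4} e^{t}}{3} + \frac{20 \left(\frac{e^{t}}{3} + \frac{2}{3}\right)^{3} e^{2 t}}{9}
M^(3)(t) = \frac{5 \left(\frac{e^{t}}{3} + \frac{2}{3}\right)^{4} e^{t}}{3} + \frac{20 \left(\frac{e^{t}}{3} + \frac{2}{3}\right)^{3} e^{2 t}}{3} + \frac{20 \left(\frac{e^{t}}{3} + \frac{2}{3}\right)^{2} e^{3 t}}{9}
M^(3)(0) = \frac{95}{9}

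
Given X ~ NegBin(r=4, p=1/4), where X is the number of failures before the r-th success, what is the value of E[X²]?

Using the identity E[X²] = Var(X) + (E[X])²:
E[X] = 12
Var(X) = 48
E[X²] = 48 + (12)²
= 192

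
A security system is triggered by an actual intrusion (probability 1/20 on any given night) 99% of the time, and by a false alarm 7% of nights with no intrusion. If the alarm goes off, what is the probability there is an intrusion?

Let D = the rare event, + = positive/flagged.
P(D) = 1/20
P(+|D) = 99/100
P(+|D') = 7/100
P(+) = P(+|D)P(D) + P(+|D')P(D')
     = \frac{99}{100} × \frac{1}{20} + \frac{7}{100} × \frac{19}{20}
     = \frac{29}{250}
P(D|+) = P(+|D)P(D)/P(+) = \frac{99}{232}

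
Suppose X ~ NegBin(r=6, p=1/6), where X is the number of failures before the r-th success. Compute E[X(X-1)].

E[X(X-1)] = E[X² - X] = E[X²] - E[X]
E[X] = 30
E[X²] = Var(X) + (E[X])² = 180 + (30)² = 1080
E[X(X-1)] = 1080 - 30 = 1050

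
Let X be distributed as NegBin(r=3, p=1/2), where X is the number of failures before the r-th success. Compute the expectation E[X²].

Using the identity E[X²] = Var(X) + (E[X])²:
E[X] = 3
Var(X) = 6
E[X²] = 6 + (3)²
= 15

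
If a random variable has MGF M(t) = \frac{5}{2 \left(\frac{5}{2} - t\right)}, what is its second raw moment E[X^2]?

To find E[X^2], compute M^(2)(0):
M^(1)(t) = \frac{5}{2 \left(\frac{5}{2} - t\right)^{2}}
M^(2)(t) = \frac{5}{\left(\frac{5}{2} - t\right)^{3}}
M^(2)(0) = \frac{8}{25}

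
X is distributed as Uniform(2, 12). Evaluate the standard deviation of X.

For X ~ Uniform(2, 12):
Var(X) = \frac{25}{3}
SD(X) = √(Var(X)) = √(\frac{25}{3}) = \frac{5 \sqrt{3}}{3}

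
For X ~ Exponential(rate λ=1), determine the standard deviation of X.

For X ~ Exponential(rate λ=1):
Var(X) = 1
SD(X) = √(Var(X)) = √(1) = 1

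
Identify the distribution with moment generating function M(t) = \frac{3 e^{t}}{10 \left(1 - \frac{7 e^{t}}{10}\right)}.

The MGF M(t) = \frac{3 e^{t}}{10 \left(1 - \frac{7 e^{t}}{10}\right)} is the standard form for the Geometric distribution.
Comparing with the known MGF formula identifies: Geometric(p=3/10), X = trial number of first success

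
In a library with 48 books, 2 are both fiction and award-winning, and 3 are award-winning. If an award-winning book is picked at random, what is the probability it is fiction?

P(A ∩ B) = 2/48 = 1/24
P(B) = 3/48 = 1/16
P(A|B) = P(A ∩ B) / P(B) = (1/24) / (1/16) = 2/3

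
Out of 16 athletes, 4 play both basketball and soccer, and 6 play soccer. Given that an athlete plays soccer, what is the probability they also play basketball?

P(A ∩ B) = 4/16 = 1/4
P(B) = 6/16 = 3/8
P(A|B) = P(A ∩ B) / P(B) = (1/4) / (3/8) = 2/3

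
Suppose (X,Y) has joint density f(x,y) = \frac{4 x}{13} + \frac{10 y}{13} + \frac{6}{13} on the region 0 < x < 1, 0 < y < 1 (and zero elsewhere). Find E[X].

E[X] = ∫_0^1 ∫_0^1 x × f(x,y) dy dx
= ∫_0^1 ∫_0^1 x × (\frac{4 x}{13} + \frac{10 y}{13} + \frac{6}{13}) dy dx
= \frac{41}{78}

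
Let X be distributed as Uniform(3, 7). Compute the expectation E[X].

For X ~ Uniform(3, 7), the expected value is:
E[X] = 5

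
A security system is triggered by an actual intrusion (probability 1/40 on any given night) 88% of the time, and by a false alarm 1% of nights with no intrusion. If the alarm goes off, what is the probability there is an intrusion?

Let D = the rare event, + = positive/flagged.
P(D) = 1/40
P(+|D) = 88/100 = 22/25
P(+|D') = 1/100
P(+) = P(+|D)P(D) + P(+|D')P(D')
     = \frac{22}{25} × \frac{1}{40} + \frac{1}{100} × \frac{39}{40}
     = \frac{127}{4000}
P(D|+) = P(+|D)P(D)/P(+) = \frac{88}{127}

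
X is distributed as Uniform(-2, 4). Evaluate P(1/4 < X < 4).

P(1/4 < X < 4) = ∫_{1/4}^{4} f(x) dx
where f(x) = \frac{1}{6}
= \frac{5}{8}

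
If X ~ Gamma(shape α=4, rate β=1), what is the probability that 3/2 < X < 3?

P(3/2 < X < 3) = ∫_{3/2}^{3} f(x) dx
where f(x) = \frac{x^{3} e^{- x}}{6}
= - \frac{13}{e^{3}} + \frac{67}{16 e^{\frac{3}{2}}}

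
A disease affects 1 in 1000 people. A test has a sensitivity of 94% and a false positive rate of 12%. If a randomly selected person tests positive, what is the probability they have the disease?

Let D = the rare event, + = positive/flagged.
P(D) = 1/1000
P(+|D) = 94/100 = 47/50
P(+|D') = 12/100 = 3/25
P(+) = P(+|D)P(D) + P(+|D')P(D')
     = \frac{47}{50} × \frac{1}{1000} + \frac{3}{25} × \frac{999}{1000}
     = \frac{6041}{50000}
P(D|+) = P(+|D)P(D)/P(+) = \frac{47}{6041}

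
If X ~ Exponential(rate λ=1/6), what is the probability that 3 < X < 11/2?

P(3 < X < 11/2) = ∫_{3}^{11/2} f(x) dx
where f(x) = \frac{e^{- \frac{x}{6}}}{6}
= - \frac{1}{e^{\frac{11}{12}}} + e^{- \frac{1}{2}}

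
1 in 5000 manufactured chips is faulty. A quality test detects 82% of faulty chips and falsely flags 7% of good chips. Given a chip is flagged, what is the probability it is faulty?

Let D = the rare event, + = positive/flagged.
P(D) = 1/5000
P(+|D) = 82/100 = 41/50
P(+|D') = 7/100
P(+) = P(+|D)P(D) + P(+|D')P(D')
     = \frac{41}{50} × \frac{1}{5000} + \frac{7}{100} × \frac{4999}{5000}
     = \frac{1403}{20000}
P(D|+) = P(+|D)P(D)/P(+) = \frac{82}{35075}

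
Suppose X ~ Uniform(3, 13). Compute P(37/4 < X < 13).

P(37/4 < X < 13) = ∫_{37/4}^{13} f(x) dx
where f(x) = \frac{1}{10}
= \frac{3}{8}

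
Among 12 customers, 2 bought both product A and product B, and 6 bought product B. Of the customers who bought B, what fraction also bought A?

P(A ∩ B) = 2/12 = 1/6
P(B) = 6/12 = 1/2
P(A|B) = P(A ∩ B) / P(B) = (1/6) / (1/2) = 1/3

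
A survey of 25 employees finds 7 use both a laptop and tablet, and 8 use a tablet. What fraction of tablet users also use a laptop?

P(A ∩ B) = 7/25
P(B) = 8/25
P(A|B) = P(A ∩ B) / P(B) = (7/25) / (8/25) = 7/8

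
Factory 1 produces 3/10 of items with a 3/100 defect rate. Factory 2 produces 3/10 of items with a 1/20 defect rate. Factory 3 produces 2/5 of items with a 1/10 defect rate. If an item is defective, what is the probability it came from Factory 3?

Using Bayes' theorem:
P(F1) = 3/10, P(D|F1) = 3/100
P(F2) = 3/10, P(D|F2) = 1/20
P(F3) = 2/5, P(D|F3) = 1/10
P(D) = P(D|F1)P(F1) + P(D|F2)P(F2) + P(D|F3)P(F3)
     = \frac{8}{125}
P(F3|D) = P(D|F3)P(F3) / P(D)
= \frac{5}{8}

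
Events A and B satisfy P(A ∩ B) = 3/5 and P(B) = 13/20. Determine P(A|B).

P(A|B) = P(A ∩ B) / P(B)
= (3/5) / (13/20)
= 12/13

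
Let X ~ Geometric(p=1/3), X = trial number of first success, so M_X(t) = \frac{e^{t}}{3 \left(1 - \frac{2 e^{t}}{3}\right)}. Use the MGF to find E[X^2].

To find E[X^2], compute M^(2)(0):
M^(1)(t) = \frac{e^{t}}{3 \left(1 - \frac{2 e^{t}}{3}\right)} + \frac{2 e^{2 t}}{9 \left(1 - \frac{2 e^{t}}{3}\right)^{2}}
M^(2)(t) = \frac{e^{t}}{3 \left(1 - \frac{2 e^{t}}{3}\right)} + \frac{2 e^{2 t}}{3 \left(1 - \frac{2 e^{t}}{3}\right)^{2}} + \frac{8 e^{3 t}}{27 \left(1 - \frac{2 e^{t}}{3}\right)^{3}}
M^(2)(0) = 15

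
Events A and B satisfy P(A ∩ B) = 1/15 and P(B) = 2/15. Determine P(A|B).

P(A|B) = P(A ∩ B) / P(B)
= (1/15) / (2/15)
= 1/2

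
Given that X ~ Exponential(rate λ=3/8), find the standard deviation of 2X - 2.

For X ~ Exponential(rate λ=3/8):
Var(X) = \frac{64}{9}
SD(X) = √(Var(X)) = √(\frac{64}{9}) = \frac{8}{3}
SD(2X - 2) = |2| × SD(X) = 2 × \frac{8}{3} = \frac{16}{3}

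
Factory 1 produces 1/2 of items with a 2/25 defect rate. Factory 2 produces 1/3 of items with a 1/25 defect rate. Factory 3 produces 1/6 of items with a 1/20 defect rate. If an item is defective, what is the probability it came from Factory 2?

Using Bayes' theorem:
P(F1) = 1/2, P(D|F1) = 2/25
P(F2) = 1/3, P(D|F2) = 1/25
P(F3) = 1/6, P(D|F3) = 1/20
P(D) = P(D|F1)P(F1) + P(D|F2)P(F2) + P(D|F3)P(F3)
     = \frac{37}{600}
P(F2|D) = P(D|F2)P(F2) / P(D)
= \frac{8}{37}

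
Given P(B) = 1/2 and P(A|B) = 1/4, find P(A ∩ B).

By definition, P(A|B) = P(A ∩ B) / P(B)
So P(A ∩ B) = P(A|B) × P(B)
= 1/4 × 1/2
= 1/8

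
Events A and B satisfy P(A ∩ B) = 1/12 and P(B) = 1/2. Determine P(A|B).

P(A|B) = P(A ∩ B) / P(B)
= (1/12) / (1/2)
= 1/6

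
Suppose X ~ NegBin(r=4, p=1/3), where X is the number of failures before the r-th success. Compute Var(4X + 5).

For X ~ NegBin(r=4, p=1/3), where X is the number of failures before the r-th success:
Var(X) = 24
Var(4X + 5) = (4)² × Var(X) = 16 × 24 = 384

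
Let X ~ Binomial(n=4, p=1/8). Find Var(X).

For X ~ Binomial(n=4, p=1/8):
Var(X) = \frac{7}{16}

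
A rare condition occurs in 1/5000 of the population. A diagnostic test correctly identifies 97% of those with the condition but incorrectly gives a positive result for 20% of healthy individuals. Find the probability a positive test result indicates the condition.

Let D = the rare event, + = positive/flagged.
P(D) = 1/5000
P(+|D) = 97/100
P(+|D') = 20/100 = 1/5
P(+) = P(+|D)P(D) + P(+|D')P(D')
     = \frac{97}{100} × \frac{1}{5000} + \frac{1}{5} × \frac{4999}{5000}
     = \frac{100077}{500000}
P(D|+) = P(+|D)P(D)/P(+) = \frac{97}{100077}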